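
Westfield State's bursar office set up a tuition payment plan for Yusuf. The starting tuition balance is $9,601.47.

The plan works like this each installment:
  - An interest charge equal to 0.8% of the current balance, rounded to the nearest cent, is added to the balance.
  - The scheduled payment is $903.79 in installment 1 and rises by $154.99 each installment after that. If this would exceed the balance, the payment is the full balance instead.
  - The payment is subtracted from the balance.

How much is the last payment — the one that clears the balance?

$376.29

Installment 1: $9,601.47 +$76.81 interest = $9,678.28; pay $903.79 → $8,774.49
Installment 2: $8,774.49 +$70.20 interest = $8,844.69; pay $1,058.78 → $7,785.91
Installment 3: $7,785.91 +$62.29 interest = $7,848.20; pay $1,213.77 → $6,634.43
Installment 4: $6,634.43 +$53.08 interest = $6,687.51; pay $1,368.76 → $5,318.75
Installment 5: $5,318.75 +$42.55 interest = $5,361.30; pay $1,523.75 → $3,837.55
Installment 6: $3,837.55 +$30.70 interest = $3,868.25; pay $1,678.74 → $2,189.51
Installment 7: $2,189.51 +$17.52 interest = $2,207.03; pay $1,833.73 → $373.30
Installment 8: $373.30 +$2.99 interest = $376.29; pay $376.29 → $0.00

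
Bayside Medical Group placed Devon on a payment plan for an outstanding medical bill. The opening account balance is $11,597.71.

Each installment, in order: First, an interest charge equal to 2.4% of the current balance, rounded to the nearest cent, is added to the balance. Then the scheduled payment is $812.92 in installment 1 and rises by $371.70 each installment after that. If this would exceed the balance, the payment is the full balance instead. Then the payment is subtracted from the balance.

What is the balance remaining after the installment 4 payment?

Installment 1: $11,597.71 +$278.35 interest = $11,876.06; pay $812.92 → $11,063.14
Installment 2: $11,063.14 +$265.52 interest = $11,328.66; pay $1,184.62 → $10,144.04
Installment 3: $10,144.04 +$243.46 interest = $10,387.50; pay $1,556.32 → $8,831.18
Installment 4: $8,831.18 +$211.95 interest = $9,043.13; pay $1,928.02 → $7,115.11

$7,115.11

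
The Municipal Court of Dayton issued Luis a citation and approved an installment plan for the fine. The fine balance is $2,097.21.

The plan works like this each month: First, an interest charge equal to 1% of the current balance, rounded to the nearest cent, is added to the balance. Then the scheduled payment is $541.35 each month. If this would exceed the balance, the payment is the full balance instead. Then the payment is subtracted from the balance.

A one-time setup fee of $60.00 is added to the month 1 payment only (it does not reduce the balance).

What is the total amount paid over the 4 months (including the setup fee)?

# | Opening | Interest | Payment | Fee | End bal
1 | $2,097.21 | $20.97 | $541.35 | $60.00 | $1,576.83
2 | $1,576.83 | $15.77 | $541.35 | — | $1,051.25
3 | $1,051.25 | $10.51 | $541.35 | — | $520.41
4 | $520.41 | $5.20 | $525.61 | — | $0.00
Total paid: $2,209.66

$2,209.66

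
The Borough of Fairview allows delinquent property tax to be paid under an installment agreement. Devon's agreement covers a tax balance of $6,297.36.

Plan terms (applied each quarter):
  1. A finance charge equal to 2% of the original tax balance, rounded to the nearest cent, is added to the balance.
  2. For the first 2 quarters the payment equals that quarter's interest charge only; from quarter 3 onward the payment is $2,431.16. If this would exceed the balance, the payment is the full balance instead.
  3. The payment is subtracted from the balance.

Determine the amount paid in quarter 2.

# | Opening | Interest | Payment | End bal
1 | $6,297.36 | $125.95 | $125.95 | $6,297.36
2 | $6,297.36 | $125.95 | $125.95 | $6,297.36

$125.95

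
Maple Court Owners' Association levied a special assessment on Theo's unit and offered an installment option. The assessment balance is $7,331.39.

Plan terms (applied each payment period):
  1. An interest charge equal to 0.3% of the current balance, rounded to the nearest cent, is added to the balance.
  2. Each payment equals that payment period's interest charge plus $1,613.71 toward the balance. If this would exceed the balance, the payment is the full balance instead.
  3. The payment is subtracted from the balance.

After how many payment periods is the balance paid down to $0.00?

# | Opening | Interest | Payment | End bal
1 | $7,331.39 | $21.99 | $1,635.70 | $5,717.68
2 | $5,717.68 | $17.15 | $1,630.86 | $4,103.97
3 | $4,103.97 | $12.31 | $1,626.02 | $2,490.26
4 | $2,490.26 | $7.47 | $1,621.18 | $876.55
5 | $876.55 | $2.63 | $879.18 | $0.00
Balance reaches $0.00 in payment period 5.

5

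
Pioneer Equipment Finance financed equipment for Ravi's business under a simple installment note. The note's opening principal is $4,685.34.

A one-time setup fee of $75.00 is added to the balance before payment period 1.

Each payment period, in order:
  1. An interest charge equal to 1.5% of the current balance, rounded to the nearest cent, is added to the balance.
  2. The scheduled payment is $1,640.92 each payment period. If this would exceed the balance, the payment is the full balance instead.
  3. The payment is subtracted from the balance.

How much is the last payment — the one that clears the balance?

Payment period 1: opening $4,760.34; interest $71.41 → $4,831.75; payment $1,640.92; balance $3,190.83
Payment period 2: opening $3,190.83; interest $47.86 → $3,238.69; payment $1,640.92; balance $1,597.77
Payment period 3: opening $1,597.77; interest $23.97 → $1,621.74; payment $1,621.74; balance $0.00

$1,621.74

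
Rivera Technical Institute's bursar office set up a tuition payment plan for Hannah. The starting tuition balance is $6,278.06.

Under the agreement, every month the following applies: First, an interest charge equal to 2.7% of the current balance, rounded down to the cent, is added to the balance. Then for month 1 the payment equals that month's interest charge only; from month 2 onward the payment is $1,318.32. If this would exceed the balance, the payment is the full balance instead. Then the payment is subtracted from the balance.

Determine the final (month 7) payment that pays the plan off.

Month 1: $6,278.06 +$169.50 interest = $6,447.56; pay $169.50 → $6,278.06
Month 2: $6,278.06 +$169.50 interest = $6,447.56; pay $1,318.32 → $5,129.24
Month 3: $5,129.24 +$138.48 interest = $5,267.72; pay $1,318.32 → $3,949.40
Month 4: $3,949.40 +$106.63 interest = $4,056.03; pay $1,318.32 → $2,737.71
Month 5: $2,737.71 +$73.91 interest = $2,811.62; pay $1,318.32 → $1,493.30
Month 6: $1,493.30 +$40.31 interest = $1,533.61; pay $1,318.32 → $215.29
Month 7: $215.29 +$5.81 interest = $221.10; pay $221.10 → $0.00

$221.10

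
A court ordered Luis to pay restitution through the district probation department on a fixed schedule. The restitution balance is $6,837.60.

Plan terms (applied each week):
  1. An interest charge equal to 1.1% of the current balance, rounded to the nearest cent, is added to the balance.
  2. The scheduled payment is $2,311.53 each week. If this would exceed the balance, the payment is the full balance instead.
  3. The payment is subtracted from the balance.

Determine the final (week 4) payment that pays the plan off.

Week 1: opening $6,837.60; interest $75.21 → $6,912.81; payment $2,311.53; balance $4,601.28
Week 2: opening $4,601.28; interest $50.61 → $4,651.89; payment $2,311.53; balance $2,340.36
Week 3: opening $2,340.36; interest $25.74 → $2,366.10; payment $2,311.53; balance $54.57
Week 4: opening $54.57; interest $0.60 → $55.17; payment $55.17; balance $0.00

$55.17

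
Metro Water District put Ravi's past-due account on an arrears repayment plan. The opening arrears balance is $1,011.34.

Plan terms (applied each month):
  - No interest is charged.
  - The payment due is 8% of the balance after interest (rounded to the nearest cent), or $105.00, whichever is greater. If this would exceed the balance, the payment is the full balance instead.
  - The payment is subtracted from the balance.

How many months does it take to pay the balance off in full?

10

Month 1: opening $1,011.34; payment $105.00; balance $906.34
Month 2: opening $906.34; payment $105.00; balance $801.34
Month 3: opening $801.34; payment $105.00; balance $696.34
Month 4: opening $696.34; payment $105.00; balance $591.34
Month 5: opening $591.34; payment $105.00; balance $486.34
Month 6: opening $486.34; payment $105.00; balance $381.34
Month 7: opening $381.34; payment $105.00; balance $276.34
Month 8: opening $276.34; payment $105.00; balance $171.34
Month 9: opening $171.34; payment $105.00; balance $66.34
Month 10: opening $66.34; payment $66.34; balance $0.00
Balance reaches $0.00 in month 10.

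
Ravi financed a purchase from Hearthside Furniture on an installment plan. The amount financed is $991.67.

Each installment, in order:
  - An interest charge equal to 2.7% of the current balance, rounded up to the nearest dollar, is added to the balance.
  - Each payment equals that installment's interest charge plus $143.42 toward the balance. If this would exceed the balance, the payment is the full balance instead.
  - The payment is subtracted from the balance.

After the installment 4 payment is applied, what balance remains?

# | Opening | Interest | Payment | End bal
1 | $991.67 | $27.00 | $170.42 | $848.25
2 | $848.25 | $23.00 | $166.42 | $704.83
3 | $704.83 | $20.00 | $163.42 | $561.41
4 | $561.41 | $16.00 | $159.42 | $417.99

$417.99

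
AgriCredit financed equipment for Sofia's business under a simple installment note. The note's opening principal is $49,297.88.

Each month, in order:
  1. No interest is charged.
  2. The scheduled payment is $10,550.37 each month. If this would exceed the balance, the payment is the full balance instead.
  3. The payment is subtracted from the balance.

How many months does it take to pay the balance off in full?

Month 1: opening $49,297.88; payment $10,550.37; balance $38,747.51
Month 2: opening $38,747.51; payment $10,550.37; balance $28,197.14
Month 3: opening $28,197.14; payment $10,550.37; balance $17,646.77
Month 4: opening $17,646.77; payment $10,550.37; balance $7,096.40
Month 5: opening $7,096.40; payment $7,096.40; balance $0.00
Balance reaches $0.00 in month 5.

5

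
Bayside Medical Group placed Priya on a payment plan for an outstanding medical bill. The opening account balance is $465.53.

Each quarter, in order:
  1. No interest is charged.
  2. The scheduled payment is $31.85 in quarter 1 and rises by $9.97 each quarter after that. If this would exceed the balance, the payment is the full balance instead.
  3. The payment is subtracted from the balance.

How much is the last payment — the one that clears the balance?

# | Opening | Payment | End bal
1 | $465.53 | $31.85 | $433.68
2 | $433.68 | $41.82 | $391.86
3 | $391.86 | $51.79 | $340.07
4 | $340.07 | $61.76 | $278.31
5 | $278.31 | $71.73 | $206.58
6 | $206.58 | $81.70 | $124.88
7 | $124.88 | $91.67 | $33.21
8 | $33.21 | $33.21 | $0.00

$33.21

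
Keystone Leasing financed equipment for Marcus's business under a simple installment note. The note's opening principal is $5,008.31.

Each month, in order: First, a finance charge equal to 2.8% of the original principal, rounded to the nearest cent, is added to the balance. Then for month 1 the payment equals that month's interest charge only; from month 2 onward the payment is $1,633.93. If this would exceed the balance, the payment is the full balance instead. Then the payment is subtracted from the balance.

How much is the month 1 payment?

Month 1: opening $5,008.31; interest $140.23 → $5,148.54; payment $140.23; balance $5,008.31

$140.23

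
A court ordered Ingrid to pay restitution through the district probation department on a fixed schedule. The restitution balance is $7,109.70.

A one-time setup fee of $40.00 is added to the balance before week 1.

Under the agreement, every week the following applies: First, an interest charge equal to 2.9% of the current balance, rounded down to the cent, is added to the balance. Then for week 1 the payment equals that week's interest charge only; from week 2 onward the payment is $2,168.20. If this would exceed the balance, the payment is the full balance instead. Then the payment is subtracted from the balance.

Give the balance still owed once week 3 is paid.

Week 1: opening $7,149.70; interest $207.34 → $7,357.04; payment $207.34; balance $7,149.70
Week 2: opening $7,149.70; interest $207.34 → $7,357.04; payment $2,168.20; balance $5,188.84
Week 3: opening $5,188.84; interest $150.47 → $5,339.31; payment $2,168.20; balance $3,171.11

$3,171.11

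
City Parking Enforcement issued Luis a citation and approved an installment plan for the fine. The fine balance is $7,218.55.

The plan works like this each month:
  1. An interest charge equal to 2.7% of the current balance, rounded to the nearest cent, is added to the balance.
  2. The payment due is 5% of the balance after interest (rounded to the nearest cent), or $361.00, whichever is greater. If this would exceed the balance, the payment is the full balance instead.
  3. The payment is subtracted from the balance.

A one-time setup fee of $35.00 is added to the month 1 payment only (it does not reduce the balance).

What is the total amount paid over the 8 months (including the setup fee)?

Month 1: opening $7,218.55; interest $194.90 → $7,413.45; payment $370.67 (+ $35.00 fee); balance $7,042.78
Month 2: opening $7,042.78; interest $190.16 → $7,232.94; payment $361.65; balance $6,871.29
Month 3: opening $6,871.29; interest $185.52 → $7,056.81; payment $361.00; balance $6,695.81
Month 4: opening $6,695.81; interest $180.79 → $6,876.60; payment $361.00; balance $6,515.60
Month 5: opening $6,515.60; interest $175.92 → $6,691.52; payment $361.00; balance $6,330.52
Month 6: opening $6,330.52; interest $170.92 → $6,501.44; payment $361.00; balance $6,140.44
Month 7: opening $6,140.44; interest $165.79 → $6,306.23; payment $361.00; balance $5,945.23
Month 8: opening $5,945.23; interest $160.52 → $6,105.75; payment $361.00; balance $5,744.75
Total paid: $2,933.32

$2,933.32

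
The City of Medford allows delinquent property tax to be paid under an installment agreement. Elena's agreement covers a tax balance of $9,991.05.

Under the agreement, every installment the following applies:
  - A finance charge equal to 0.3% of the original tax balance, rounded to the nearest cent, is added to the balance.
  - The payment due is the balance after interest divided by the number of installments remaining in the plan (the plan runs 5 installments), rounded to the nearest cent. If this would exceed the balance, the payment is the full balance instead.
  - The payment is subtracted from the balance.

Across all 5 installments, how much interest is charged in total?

$149.85

# | Opening | Interest | Payment | End bal
1 | $9,991.05 | $29.97 | $2,004.20 | $8,016.82
2 | $8,016.82 | $29.97 | $2,011.70 | $6,035.09
3 | $6,035.09 | $29.97 | $2,021.69 | $4,043.37
4 | $4,043.37 | $29.97 | $2,036.67 | $2,036.67
5 | $2,036.67 | $29.97 | $2,066.64 | $0.00
Total interest: $29.97 + $29.97 + $29.97 + $29.97 + $29.97 = $149.85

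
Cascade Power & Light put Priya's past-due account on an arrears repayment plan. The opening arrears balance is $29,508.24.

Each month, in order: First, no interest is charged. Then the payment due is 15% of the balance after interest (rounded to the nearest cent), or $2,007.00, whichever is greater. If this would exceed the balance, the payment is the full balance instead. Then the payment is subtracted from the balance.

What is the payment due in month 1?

$4,426.24

# | Opening | Payment | End bal
1 | $29,508.24 | $4,426.24 | $25,082.00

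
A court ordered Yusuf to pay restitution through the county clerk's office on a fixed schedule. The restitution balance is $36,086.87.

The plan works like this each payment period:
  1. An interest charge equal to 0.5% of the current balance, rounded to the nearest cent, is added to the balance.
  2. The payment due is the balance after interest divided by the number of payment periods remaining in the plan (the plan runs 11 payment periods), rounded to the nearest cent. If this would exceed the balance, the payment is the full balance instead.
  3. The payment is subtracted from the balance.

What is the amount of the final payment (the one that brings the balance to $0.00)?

Payment period 1: $36,086.87 +$180.43 interest = $36,267.30; pay $3,297.03 → $32,970.27
Payment period 2: $32,970.27 +$164.85 interest = $33,135.12; pay $3,313.51 → $29,821.61
Payment period 3: $29,821.61 +$149.11 interest = $29,970.72; pay $3,330.08 → $26,640.64
Payment period 4: $26,640.64 +$133.20 interest = $26,773.84; pay $3,346.73 → $23,427.11
Payment period 5: $23,427.11 +$117.14 interest = $23,544.25; pay $3,363.46 → $20,180.79
Payment period 6: $20,180.79 +$100.90 interest = $20,281.69; pay $3,380.28 → $16,901.41
Payment period 7: $16,901.41 +$84.51 interest = $16,985.92; pay $3,397.18 → $13,588.74
Payment period 8: $13,588.74 +$67.94 interest = $13,656.68; pay $3,414.17 → $10,242.51
Payment period 9: $10,242.51 +$51.21 interest = $10,293.72; pay $3,431.24 → $6,862.48
Payment period 10: $6,862.48 +$34.31 interest = $6,896.79; pay $3,448.40 → $3,448.39
Payment period 11: $3,448.39 +$17.24 interest = $3,465.63; pay $3,465.63 → $0.00

$3,465.63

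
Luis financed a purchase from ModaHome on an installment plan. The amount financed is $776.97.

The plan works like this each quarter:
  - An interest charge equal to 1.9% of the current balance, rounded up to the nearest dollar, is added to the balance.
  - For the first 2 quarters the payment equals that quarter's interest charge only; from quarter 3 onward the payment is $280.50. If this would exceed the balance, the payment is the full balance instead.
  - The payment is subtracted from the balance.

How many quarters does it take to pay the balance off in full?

Quarter 1: $776.97 +$15.00 interest = $791.97; pay $15.00 → $776.97
Quarter 2: $776.97 +$15.00 interest = $791.97; pay $15.00 → $776.97
Quarter 3: $776.97 +$15.00 interest = $791.97; pay $280.50 → $511.47
Quarter 4: $511.47 +$10.00 interest = $521.47; pay $280.50 → $240.97
Quarter 5: $240.97 +$5.00 interest = $245.97; pay $245.97 → $0.00
Balance reaches $0.00 in quarter 5.

5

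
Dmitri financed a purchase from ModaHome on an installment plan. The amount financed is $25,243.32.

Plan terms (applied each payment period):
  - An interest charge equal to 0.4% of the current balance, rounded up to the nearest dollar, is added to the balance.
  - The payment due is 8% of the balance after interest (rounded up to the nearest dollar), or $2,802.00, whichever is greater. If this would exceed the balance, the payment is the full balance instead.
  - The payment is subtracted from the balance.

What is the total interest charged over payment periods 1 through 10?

Payment period 1: opening $25,243.32; interest $101.00 → $25,344.32; payment $2,802.00; balance $22,542.32
Payment period 2: opening $22,542.32; interest $91.00 → $22,633.32; payment $2,802.00; balance $19,831.32
Payment period 3: opening $19,831.32; interest $80.00 → $19,911.32; payment $2,802.00; balance $17,109.32
Payment period 4: opening $17,109.32; interest $69.00 → $17,178.32; payment $2,802.00; balance $14,376.32
Payment period 5: opening $14,376.32; interest $58.00 → $14,434.32; payment $2,802.00; balance $11,632.32
Payment period 6: opening $11,632.32; interest $47.00 → $11,679.32; payment $2,802.00; balance $8,877.32
Payment period 7: opening $8,877.32; interest $36.00 → $8,913.32; payment $2,802.00; balance $6,111.32
Payment period 8: opening $6,111.32; interest $25.00 → $6,136.32; payment $2,802.00; balance $3,334.32
Payment period 9: opening $3,334.32; interest $14.00 → $3,348.32; payment $2,802.00; balance $546.32
Payment period 10: opening $546.32; interest $3.00 → $549.32; payment $549.32; balance $0.00
Total interest: $101.00 + $91.00 + $80.00 + $69.00 + $58.00 + $47.00 + $36.00 + $25.00 + $14.00 + $3.00 = $524.00

$524.00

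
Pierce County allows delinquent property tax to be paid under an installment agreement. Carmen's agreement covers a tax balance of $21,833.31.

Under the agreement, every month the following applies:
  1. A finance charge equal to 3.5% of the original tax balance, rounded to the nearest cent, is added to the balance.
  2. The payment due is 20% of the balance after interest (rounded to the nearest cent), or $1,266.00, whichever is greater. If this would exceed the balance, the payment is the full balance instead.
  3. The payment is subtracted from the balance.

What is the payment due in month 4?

$2,686.90

Month 1: $21,833.31 +$764.17 interest = $22,597.48; pay $4,519.50 → $18,077.98
Month 2: $18,077.98 +$764.17 interest = $18,842.15; pay $3,768.43 → $15,073.72
Month 3: $15,073.72 +$764.17 interest = $15,837.89; pay $3,167.58 → $12,670.31
Month 4: $12,670.31 +$764.17 interest = $13,434.48; pay $2,686.90 → $10,747.58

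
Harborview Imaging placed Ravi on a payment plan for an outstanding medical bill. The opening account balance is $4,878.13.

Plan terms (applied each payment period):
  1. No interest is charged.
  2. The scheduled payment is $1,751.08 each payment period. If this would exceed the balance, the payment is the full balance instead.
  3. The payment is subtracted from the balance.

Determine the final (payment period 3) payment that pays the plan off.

$1,375.97

Payment period 1: opening $4,878.13; payment $1,751.08; balance $3,127.05
Payment period 2: opening $3,127.05; payment $1,751.08; balance $1,375.97
Payment period 3: opening $1,375.97; payment $1,375.97; balance $0.00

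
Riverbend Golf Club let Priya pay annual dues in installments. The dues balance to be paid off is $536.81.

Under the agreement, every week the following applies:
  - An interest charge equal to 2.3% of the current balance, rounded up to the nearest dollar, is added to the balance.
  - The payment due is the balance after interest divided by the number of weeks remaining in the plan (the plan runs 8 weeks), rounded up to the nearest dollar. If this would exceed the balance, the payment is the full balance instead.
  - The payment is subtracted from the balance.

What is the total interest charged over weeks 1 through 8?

Week 1: $536.81 +$13.00 interest = $549.81; pay $69.00 → $480.81
Week 2: $480.81 +$12.00 interest = $492.81; pay $71.00 → $421.81
Week 3: $421.81 +$10.00 interest = $431.81; pay $72.00 → $359.81
Week 4: $359.81 +$9.00 interest = $368.81; pay $74.00 → $294.81
Week 5: $294.81 +$7.00 interest = $301.81; pay $76.00 → $225.81
Week 6: $225.81 +$6.00 interest = $231.81; pay $78.00 → $153.81
Week 7: $153.81 +$4.00 interest = $157.81; pay $79.00 → $78.81
Week 8: $78.81 +$2.00 interest = $80.81; pay $80.81 → $0.00
Total interest: $13.00 + $12.00 + $10.00 + $9.00 + $7.00 + $6.00 + $4.00 + $2.00 = $63.00

$63.00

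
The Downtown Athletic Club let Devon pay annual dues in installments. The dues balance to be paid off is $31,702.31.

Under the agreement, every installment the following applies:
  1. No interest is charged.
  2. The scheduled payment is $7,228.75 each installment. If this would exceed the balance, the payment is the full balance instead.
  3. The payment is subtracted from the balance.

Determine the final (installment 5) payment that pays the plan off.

Installment 1: opening $31,702.31; payment $7,228.75; balance $24,473.56
Installment 2: opening $24,473.56; payment $7,228.75; balance $17,244.81
Installment 3: opening $17,244.81; payment $7,228.75; balance $10,016.06
Installment 4: opening $10,016.06; payment $7,228.75; balance $2,787.31
Installment 5: opening $2,787.31; payment $2,787.31; balance $0.00

$2,787.31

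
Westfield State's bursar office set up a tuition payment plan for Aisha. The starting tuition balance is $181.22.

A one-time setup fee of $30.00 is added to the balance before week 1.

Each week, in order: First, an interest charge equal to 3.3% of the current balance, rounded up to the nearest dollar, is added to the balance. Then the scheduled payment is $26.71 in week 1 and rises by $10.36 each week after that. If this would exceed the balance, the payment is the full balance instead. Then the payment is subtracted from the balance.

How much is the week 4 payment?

$57.79

# | Opening | Interest | Payment | End bal
1 | $211.22 | $7.00 | $26.71 | $191.51
2 | $191.51 | $7.00 | $37.07 | $161.44
3 | $161.44 | $6.00 | $47.43 | $120.01
4 | $120.01 | $4.00 | $57.79 | $66.22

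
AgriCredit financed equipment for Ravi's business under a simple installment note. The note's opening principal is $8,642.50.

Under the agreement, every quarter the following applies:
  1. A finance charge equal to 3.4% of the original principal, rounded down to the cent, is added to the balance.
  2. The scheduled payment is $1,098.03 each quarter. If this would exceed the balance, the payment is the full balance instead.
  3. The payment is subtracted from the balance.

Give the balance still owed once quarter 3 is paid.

$6,229.93

# | Opening | Interest | Payment | End bal
1 | $8,642.50 | $293.84 | $1,098.03 | $7,838.31
2 | $7,838.31 | $293.84 | $1,098.03 | $7,034.12
3 | $7,034.12 | $293.84 | $1,098.03 | $6,229.93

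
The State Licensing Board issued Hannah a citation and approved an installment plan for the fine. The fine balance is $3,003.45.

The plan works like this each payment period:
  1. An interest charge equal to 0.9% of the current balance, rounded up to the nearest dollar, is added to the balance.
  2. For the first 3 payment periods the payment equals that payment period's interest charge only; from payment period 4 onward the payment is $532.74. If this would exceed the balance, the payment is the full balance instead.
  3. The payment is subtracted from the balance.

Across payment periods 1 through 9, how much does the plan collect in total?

Payment period 1: opening $3,003.45; interest $28.00 → $3,031.45; payment $28.00; balance $3,003.45
Payment period 2: opening $3,003.45; interest $28.00 → $3,031.45; payment $28.00; balance $3,003.45
Payment period 3: opening $3,003.45; interest $28.00 → $3,031.45; payment $28.00; balance $3,003.45
Payment period 4: opening $3,003.45; interest $28.00 → $3,031.45; payment $532.74; balance $2,498.71
Payment period 5: opening $2,498.71; interest $23.00 → $2,521.71; payment $532.74; balance $1,988.97
Payment period 6: opening $1,988.97; interest $18.00 → $2,006.97; payment $532.74; balance $1,474.23
Payment period 7: opening $1,474.23; interest $14.00 → $1,488.23; payment $532.74; balance $955.49
Payment period 8: opening $955.49; interest $9.00 → $964.49; payment $532.74; balance $431.75
Payment period 9: opening $431.75; interest $4.00 → $435.75; payment $435.75; balance $0.00
Total paid: $3,183.45

$3,183.45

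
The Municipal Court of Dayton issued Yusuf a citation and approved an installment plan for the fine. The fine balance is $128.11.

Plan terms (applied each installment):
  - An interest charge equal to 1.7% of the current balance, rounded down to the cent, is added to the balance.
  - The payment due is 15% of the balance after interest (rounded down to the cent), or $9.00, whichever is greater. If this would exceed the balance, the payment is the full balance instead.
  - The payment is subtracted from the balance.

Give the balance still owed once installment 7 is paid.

$45.35

# | Opening | Interest | Payment | End bal
1 | $128.11 | $2.17 | $19.54 | $110.74
2 | $110.74 | $1.88 | $16.89 | $95.73
3 | $95.73 | $1.62 | $14.60 | $82.75
4 | $82.75 | $1.40 | $12.62 | $71.53
5 | $71.53 | $1.21 | $10.91 | $61.83
6 | $61.83 | $1.05 | $9.43 | $53.45
7 | $53.45 | $0.90 | $9.00 | $45.35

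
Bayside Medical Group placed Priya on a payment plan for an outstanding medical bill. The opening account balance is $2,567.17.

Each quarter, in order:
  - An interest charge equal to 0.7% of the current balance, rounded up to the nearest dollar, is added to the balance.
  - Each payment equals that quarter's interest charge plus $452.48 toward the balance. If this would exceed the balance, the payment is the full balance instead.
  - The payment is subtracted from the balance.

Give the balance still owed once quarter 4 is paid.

$757.25

Quarter 1: $2,567.17 +$18.00 interest = $2,585.17; pay $470.48 → $2,114.69
Quarter 2: $2,114.69 +$15.00 interest = $2,129.69; pay $467.48 → $1,662.21
Quarter 3: $1,662.21 +$12.00 interest = $1,674.21; pay $464.48 → $1,209.73
Quarter 4: $1,209.73 +$9.00 interest = $1,218.73; pay $461.48 → $757.25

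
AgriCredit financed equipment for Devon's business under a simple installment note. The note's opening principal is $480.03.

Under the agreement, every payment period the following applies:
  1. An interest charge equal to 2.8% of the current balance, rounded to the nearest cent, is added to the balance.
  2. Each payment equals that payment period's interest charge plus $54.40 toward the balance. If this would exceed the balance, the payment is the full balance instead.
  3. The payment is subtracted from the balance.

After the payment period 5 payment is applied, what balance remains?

Payment period 1: $480.03 +$13.44 interest = $493.47; pay $67.84 → $425.63
Payment period 2: $425.63 +$11.92 interest = $437.55; pay $66.32 → $371.23
Payment period 3: $371.23 +$10.39 interest = $381.62; pay $64.79 → $316.83
Payment period 4: $316.83 +$8.87 interest = $325.70; pay $63.27 → $262.43
Payment period 5: $262.43 +$7.35 interest = $269.78; pay $61.75 → $208.03

$208.03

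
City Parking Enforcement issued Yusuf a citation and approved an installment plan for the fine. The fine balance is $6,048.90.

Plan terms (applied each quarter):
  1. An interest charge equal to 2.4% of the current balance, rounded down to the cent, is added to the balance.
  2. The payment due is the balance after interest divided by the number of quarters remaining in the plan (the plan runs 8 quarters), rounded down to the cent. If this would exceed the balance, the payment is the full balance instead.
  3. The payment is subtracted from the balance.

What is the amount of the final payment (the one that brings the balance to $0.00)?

# | Opening | Interest | Payment | End bal
1 | $6,048.90 | $145.17 | $774.25 | $5,419.82
2 | $5,419.82 | $130.07 | $792.84 | $4,757.05
3 | $4,757.05 | $114.16 | $811.86 | $4,059.35
4 | $4,059.35 | $97.42 | $831.35 | $3,325.42
5 | $3,325.42 | $79.81 | $851.30 | $2,553.93
6 | $2,553.93 | $61.29 | $871.74 | $1,743.48
7 | $1,743.48 | $41.84 | $892.66 | $892.66
8 | $892.66 | $21.42 | $914.08 | $0.00

$914.08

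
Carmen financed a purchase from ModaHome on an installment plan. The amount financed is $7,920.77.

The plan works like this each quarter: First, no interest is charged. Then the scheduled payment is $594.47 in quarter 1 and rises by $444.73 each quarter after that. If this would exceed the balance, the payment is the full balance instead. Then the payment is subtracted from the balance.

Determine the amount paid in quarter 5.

Quarter 1: $7,920.77 − $594.47 → $7,326.30
Quarter 2: $7,326.30 − $1,039.20 → $6,287.10
Quarter 3: $6,287.10 − $1,483.93 → $4,803.17
Quarter 4: $4,803.17 − $1,928.66 → $2,874.51
Quarter 5: $2,874.51 − $2,373.39 → $501.12

$2,373.39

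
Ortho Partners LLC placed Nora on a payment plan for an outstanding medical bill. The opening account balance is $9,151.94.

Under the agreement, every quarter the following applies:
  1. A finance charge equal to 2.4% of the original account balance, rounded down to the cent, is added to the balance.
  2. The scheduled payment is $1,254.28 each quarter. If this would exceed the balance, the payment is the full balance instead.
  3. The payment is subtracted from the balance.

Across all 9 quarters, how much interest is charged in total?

Quarter 1: opening $9,151.94; interest $219.64 → $9,371.58; payment $1,254.28; balance $8,117.30
Quarter 2: opening $8,117.30; interest $219.64 → $8,336.94; payment $1,254.28; balance $7,082.66
Quarter 3: opening $7,082.66; interest $219.64 → $7,302.30; payment $1,254.28; balance $6,048.02
Quarter 4: opening $6,048.02; interest $219.64 → $6,267.66; payment $1,254.28; balance $5,013.38
Quarter 5: opening $5,013.38; interest $219.64 → $5,233.02; payment $1,254.28; balance $3,978.74
Quarter 6: opening $3,978.74; interest $219.64 → $4,198.38; payment $1,254.28; balance $2,944.10
Quarter 7: opening $2,944.10; interest $219.64 → $3,163.74; payment $1,254.28; balance $1,909.46
Quarter 8: opening $1,909.46; interest $219.64 → $2,129.10; payment $1,254.28; balance $874.82
Quarter 9: opening $874.82; interest $219.64 → $1,094.46; payment $1,094.46; balance $0.00
Total interest: $219.64 + $219.64 + $219.64 + $219.64 + $219.64 + $219.64 + $219.64 + $219.64 + $219.64 = $1,976.76

$1,976.76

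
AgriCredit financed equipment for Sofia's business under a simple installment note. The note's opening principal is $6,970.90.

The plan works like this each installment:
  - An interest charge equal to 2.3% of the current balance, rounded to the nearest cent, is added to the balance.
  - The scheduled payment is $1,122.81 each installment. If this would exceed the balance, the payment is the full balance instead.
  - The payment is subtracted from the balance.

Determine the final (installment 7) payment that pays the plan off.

# | Opening | Interest | Payment | End bal
1 | $6,970.90 | $160.33 | $1,122.81 | $6,008.42
2 | $6,008.42 | $138.19 | $1,122.81 | $5,023.80
3 | $5,023.80 | $115.55 | $1,122.81 | $4,016.54
4 | $4,016.54 | $92.38 | $1,122.81 | $2,986.11
5 | $2,986.11 | $68.68 | $1,122.81 | $1,931.98
6 | $1,931.98 | $44.44 | $1,122.81 | $853.61
7 | $853.61 | $19.63 | $873.24 | $0.00

$873.24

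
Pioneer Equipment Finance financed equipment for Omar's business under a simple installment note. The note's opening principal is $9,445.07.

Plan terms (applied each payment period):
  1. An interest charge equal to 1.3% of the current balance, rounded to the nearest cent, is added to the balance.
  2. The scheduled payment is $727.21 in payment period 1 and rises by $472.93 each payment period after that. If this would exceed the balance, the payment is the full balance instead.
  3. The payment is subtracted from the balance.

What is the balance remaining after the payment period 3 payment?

$6,183.19

Payment period 1: $9,445.07 +$122.79 interest = $9,567.86; pay $727.21 → $8,840.65
Payment period 2: $8,840.65 +$114.93 interest = $8,955.58; pay $1,200.14 → $7,755.44
Payment period 3: $7,755.44 +$100.82 interest = $7,856.26; pay $1,673.07 → $6,183.19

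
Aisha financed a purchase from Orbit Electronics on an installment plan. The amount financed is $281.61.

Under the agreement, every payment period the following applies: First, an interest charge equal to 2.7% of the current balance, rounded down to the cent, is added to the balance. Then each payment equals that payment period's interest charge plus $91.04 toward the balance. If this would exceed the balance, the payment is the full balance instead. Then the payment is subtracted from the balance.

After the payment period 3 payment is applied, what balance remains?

$8.49

Payment period 1: $281.61 +$7.60 interest = $289.21; pay $98.64 → $190.57
Payment period 2: $190.57 +$5.14 interest = $195.71; pay $96.18 → $99.53
Payment period 3: $99.53 +$2.68 interest = $102.21; pay $93.72 → $8.49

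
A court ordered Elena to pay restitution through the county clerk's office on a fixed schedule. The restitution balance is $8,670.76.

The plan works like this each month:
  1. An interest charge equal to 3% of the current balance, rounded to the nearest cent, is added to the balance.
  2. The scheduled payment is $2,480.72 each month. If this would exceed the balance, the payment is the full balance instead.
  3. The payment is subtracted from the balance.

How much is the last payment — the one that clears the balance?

Month 1: opening $8,670.76; interest $260.12 → $8,930.88; payment $2,480.72; balance $6,450.16
Month 2: opening $6,450.16; interest $193.50 → $6,643.66; payment $2,480.72; balance $4,162.94
Month 3: opening $4,162.94; interest $124.89 → $4,287.83; payment $2,480.72; balance $1,807.11
Month 4: opening $1,807.11; interest $54.21 → $1,861.32; payment $1,861.32; balance $0.00

$1,861.32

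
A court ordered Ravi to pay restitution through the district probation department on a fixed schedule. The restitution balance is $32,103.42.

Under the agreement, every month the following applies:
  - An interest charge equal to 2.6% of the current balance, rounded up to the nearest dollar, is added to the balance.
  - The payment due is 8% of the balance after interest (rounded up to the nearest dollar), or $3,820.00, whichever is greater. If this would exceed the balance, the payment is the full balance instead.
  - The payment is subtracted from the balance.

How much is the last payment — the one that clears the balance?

$2,329.42

# | Opening | Interest | Payment | End bal
1 | $32,103.42 | $835.00 | $3,820.00 | $29,118.42
2 | $29,118.42 | $758.00 | $3,820.00 | $26,056.42
3 | $26,056.42 | $678.00 | $3,820.00 | $22,914.42
4 | $22,914.42 | $596.00 | $3,820.00 | $19,690.42
5 | $19,690.42 | $512.00 | $3,820.00 | $16,382.42
6 | $16,382.42 | $426.00 | $3,820.00 | $12,988.42
7 | $12,988.42 | $338.00 | $3,820.00 | $9,506.42
8 | $9,506.42 | $248.00 | $3,820.00 | $5,934.42
9 | $5,934.42 | $155.00 | $3,820.00 | $2,269.42
10 | $2,269.42 | $60.00 | $2,329.42 | $0.00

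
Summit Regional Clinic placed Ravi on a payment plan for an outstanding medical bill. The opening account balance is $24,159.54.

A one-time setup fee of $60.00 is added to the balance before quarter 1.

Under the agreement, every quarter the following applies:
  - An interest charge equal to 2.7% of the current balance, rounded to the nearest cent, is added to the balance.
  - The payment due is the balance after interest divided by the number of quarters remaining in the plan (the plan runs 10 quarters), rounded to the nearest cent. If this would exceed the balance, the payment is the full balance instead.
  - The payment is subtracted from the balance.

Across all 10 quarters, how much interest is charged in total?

$3,904.27

Quarter 1: opening $24,219.54; interest $653.93 → $24,873.47; payment $2,487.35; balance $22,386.12
Quarter 2: opening $22,386.12; interest $604.43 → $22,990.55; payment $2,554.51; balance $20,436.04
Quarter 3: opening $20,436.04; interest $551.77 → $20,987.81; payment $2,623.48; balance $18,364.33
Quarter 4: opening $18,364.33; interest $495.84 → $18,860.17; payment $2,694.31; balance $16,165.86
Quarter 5: opening $16,165.86; interest $436.48 → $16,602.34; payment $2,767.06; balance $13,835.28
Quarter 6: opening $13,835.28; interest $373.55 → $14,208.83; payment $2,841.77; balance $11,367.06
Quarter 7: opening $11,367.06; interest $306.91 → $11,673.97; payment $2,918.49; balance $8,755.48
Quarter 8: opening $8,755.48; interest $236.40 → $8,991.88; payment $2,997.29; balance $5,994.59
Quarter 9: opening $5,994.59; interest $161.85 → $6,156.44; payment $3,078.22; balance $3,078.22
Quarter 10: opening $3,078.22; interest $83.11 → $3,161.33; payment $3,161.33; balance $0.00
Total interest: $653.93 + $604.43 + $551.77 + $495.84 + $436.48 + $373.55 + $306.91 + $236.40 + $161.85 + $83.11 = $3,904.27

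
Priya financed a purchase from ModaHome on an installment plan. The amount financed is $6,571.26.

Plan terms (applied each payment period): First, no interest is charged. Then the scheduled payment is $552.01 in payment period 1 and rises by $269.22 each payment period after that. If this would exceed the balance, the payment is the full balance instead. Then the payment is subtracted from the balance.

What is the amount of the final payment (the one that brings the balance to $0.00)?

$1,119.01

Payment period 1: $6,571.26 − $552.01 → $6,019.25
Payment period 2: $6,019.25 − $821.23 → $5,198.02
Payment period 3: $5,198.02 − $1,090.45 → $4,107.57
Payment period 4: $4,107.57 − $1,359.67 → $2,747.90
Payment period 5: $2,747.90 − $1,628.89 → $1,119.01
Payment period 6: $1,119.01 − $1,119.01 → $0.00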